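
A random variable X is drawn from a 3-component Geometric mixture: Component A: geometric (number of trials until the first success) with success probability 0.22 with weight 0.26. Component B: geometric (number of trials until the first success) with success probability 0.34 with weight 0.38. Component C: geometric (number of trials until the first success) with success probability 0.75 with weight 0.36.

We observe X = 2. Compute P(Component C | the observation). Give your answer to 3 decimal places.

P(component k | x) = π_k·f_k(x) / marginal(x), where marginal(x) = Σ_j π_j·f_j(x).
Evaluate each component's likelihood at the observed value:
  p_A = 0.1716
  p_B = 0.2244
  p_C = 0.1875
Unnormalised posteriors:
  π_A·p_A = 0.26 × 0.1716 = 0.044616
  π_B·p_B = 0.38 × 0.2244 = 0.085272
  π_C·p_C = 0.36 × 0.1875 = 0.0675
Denominator: 0.044616 + 0.085272 + 0.0675 = 0.197388
So the posterior for Component C is 0.0675 / 0.197388 ≈ 0.342.

0.342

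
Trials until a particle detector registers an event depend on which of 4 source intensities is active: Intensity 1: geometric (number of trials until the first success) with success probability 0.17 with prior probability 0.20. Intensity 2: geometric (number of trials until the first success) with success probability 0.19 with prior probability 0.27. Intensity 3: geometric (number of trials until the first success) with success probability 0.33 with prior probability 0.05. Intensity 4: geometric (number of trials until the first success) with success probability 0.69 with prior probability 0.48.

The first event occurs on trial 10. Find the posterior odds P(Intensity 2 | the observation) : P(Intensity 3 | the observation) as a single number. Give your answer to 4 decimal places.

Posterior odds = (π_i f_i(x)) / (π_j f_j(x)); the normalising sum cancels.
Geometric probabilities:
  p_1 = 0.0317798
  p_2 = 0.028518
  p_3 = 0.00897816
  p_4 = 1.82433e-05
Posterior odds = (π_2·p_2) / (π_3·p_3) = (0.27·0.028518) / (0.05·0.00897816) = 0.00769985 / 0.000448908 ≈ 17.1524

17.1524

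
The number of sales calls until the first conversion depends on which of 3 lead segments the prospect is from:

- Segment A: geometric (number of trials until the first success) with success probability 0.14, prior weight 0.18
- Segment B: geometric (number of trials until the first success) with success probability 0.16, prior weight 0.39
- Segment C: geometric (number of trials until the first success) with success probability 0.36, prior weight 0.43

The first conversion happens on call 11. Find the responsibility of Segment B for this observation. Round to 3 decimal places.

P(component k | x) = π_k·f_k(x) / marginal(x), where marginal(x) = Σ_j π_j·f_j(x).
Geometric probabilities:
  L_A = 0.0309822
  L_B = 0.0279842
  L_C = 0.00415052
Weight by the priors:
  π_A·L_A = 0.18 × 0.0309822 = 0.0055768
  π_B·L_B = 0.39 × 0.0279842 = 0.0109138
  π_C·L_C = 0.43 × 0.00415052 = 0.00178472
Normaliser: 0.0055768 + 0.0109138 + 0.00178472 = 0.0182754
P(Segment B | 11) ≈ 0.597

0.597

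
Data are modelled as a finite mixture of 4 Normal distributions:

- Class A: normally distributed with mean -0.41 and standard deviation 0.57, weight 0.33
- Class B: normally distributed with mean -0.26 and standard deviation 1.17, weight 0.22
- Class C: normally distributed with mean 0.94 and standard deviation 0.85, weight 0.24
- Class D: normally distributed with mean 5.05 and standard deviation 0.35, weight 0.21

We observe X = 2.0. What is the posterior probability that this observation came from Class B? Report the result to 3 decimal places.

0.183

By Bayes' theorem, P(k | x) = π_k f_k(x) / Σ_j π_j f_j(x).
Evaluate each component's likelihood at the observed value:
  f_A = (1/(0.57·√(2π)))·exp(−(2.0−-0.41)²/(2·0.57²)) = 0.699899·exp(-8.93829) = 9.18725e-05
  f_B = (1/(1.17·√(2π)))·exp(−(2.0−-0.26)²/(2·1.17²)) = 0.340976·exp(-1.86559) = 0.052785
  f_C = (1/(0.85·√(2π)))·exp(−(2.0−0.94)²/(2·0.85²)) = 0.469344·exp(-0.77758) = 0.215672
  f_D = (1/(0.35·√(2π)))·exp(−(2.0−5.05)²/(2·0.35²)) = 1.139835·exp(-37.96939) = 3.68932e-17
Prior × likelihood for each component:
  π_A·f_A = 0.33 × 9.18725e-05 = 3.03179e-05
  π_B·f_B = 0.22 × 0.052785 = 0.0116127
  π_C·f_C = 0.24 × 0.215672 = 0.0517612
  π_D·f_D = 0.21 × 3.68932e-17 = 7.74757e-18
Evidence: 3.03179e-05 + 0.0116127 + 0.0517612 + 7.74757e-18 = 0.0634043
P(Class B | the observation) ≈ 0.183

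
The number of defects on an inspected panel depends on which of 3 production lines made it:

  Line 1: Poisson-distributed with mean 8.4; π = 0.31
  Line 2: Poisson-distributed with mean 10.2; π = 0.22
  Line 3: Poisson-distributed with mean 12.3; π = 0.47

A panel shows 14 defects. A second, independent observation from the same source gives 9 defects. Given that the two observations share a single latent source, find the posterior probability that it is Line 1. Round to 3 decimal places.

0.149

Posterior ∝ prior × likelihood, so P(k | x) ∝ π_k f_k(x); normalise over all components.
Since both observations come from the same component, the likelihood for component k is f_k(x₁)·f_k(x₂).
  L_1 = [e^(−8.4)·8.4^14/14! = 0.0224609] × [0.129026] = 0.00289804
  L_2 = [e^(−10.2)·10.2^14/14! = 0.0562588] × [0.122415] = 0.00688692
  L_3 = [e^(−12.3)·12.3^14/14! = 0.0947199] × [0.0808278] = 0.007656
Weight by the priors:
  π_1·L_1 = 0.31 × 0.00289804 = 0.000898393
  π_2·L_2 = 0.22 × 0.00688692 = 0.00151512
  π_3·L_3 = 0.47 × 0.007656 = 0.00359832
Marginal: 0.000898393 + 0.00151512 + 0.00359832 = 0.00601184
So the posterior for Line 1 is 0.000898393 / 0.00601184 ≈ 0.149.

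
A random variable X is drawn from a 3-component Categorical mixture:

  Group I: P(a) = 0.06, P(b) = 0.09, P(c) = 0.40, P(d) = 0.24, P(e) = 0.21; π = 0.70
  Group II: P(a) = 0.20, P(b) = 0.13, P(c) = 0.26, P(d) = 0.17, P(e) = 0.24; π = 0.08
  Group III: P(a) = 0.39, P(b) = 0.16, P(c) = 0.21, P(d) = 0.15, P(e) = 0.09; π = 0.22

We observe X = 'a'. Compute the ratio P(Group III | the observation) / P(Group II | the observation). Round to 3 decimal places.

The posterior odds equal the prior odds times the likelihood ratio: (w_i/w_j)·(f_i(x)/f_j(x)).
Evaluate each component's likelihood at the observed value:
  p_I = 0.06
  p_II = 0.2
  p_III = 0.39
Posterior odds = (w_III·p_III) / (w_II·p_II) = (0.22·0.39) / (0.08·0.2) = 0.0858 / 0.016 ≈ 5.362

5.362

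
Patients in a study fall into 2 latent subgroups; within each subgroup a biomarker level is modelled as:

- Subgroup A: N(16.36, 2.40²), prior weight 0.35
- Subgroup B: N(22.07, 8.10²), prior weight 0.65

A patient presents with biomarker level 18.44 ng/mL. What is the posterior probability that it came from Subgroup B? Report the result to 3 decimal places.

Apply Bayes' rule: the posterior for each component is proportional to its prior times its likelihood at x.
Component likelihoods at x = 18.44 ng/mL:
  L_A = 0.114182
  L_B = 0.0445465
Multiply by the mixture weights:
  π_A·L_A = 0.35 × 0.114182 = 0.0399637
  π_B·L_B = 0.65 × 0.0445465 = 0.0289552
Denominator: 0.0399637 + 0.0289552 = 0.0689189
So the posterior for Subgroup B is 0.0289552 / 0.0689189 ≈ 0.420.

0.420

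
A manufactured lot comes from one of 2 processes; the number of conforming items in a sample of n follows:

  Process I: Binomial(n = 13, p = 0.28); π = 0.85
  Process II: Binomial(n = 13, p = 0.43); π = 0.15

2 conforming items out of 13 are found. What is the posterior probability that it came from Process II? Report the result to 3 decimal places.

The responsibility of component k is w_k f_k(x) divided by Σ_j w_j f_j(x).
Evaluate each component's likelihood at the observed value:
  p_I = C(13,2)·0.28^2·0.72^11 = 78·0.0784·0.0269561 = 0.164842
  p_II = C(13,2)·0.43^2·0.57^11 = 78·0.1849·0.00206359 = 0.0297615
Unnormalised posteriors:
  w_I·p_I = 0.85 × 0.164842 = 0.140116
  w_II·p_II = 0.15 × 0.0297615 = 0.00446423
Marginal: 0.140116 + 0.00446423 = 0.14458
P(Process II | data) = 0.00446423 / 0.14458 ≈ 0.031

0.031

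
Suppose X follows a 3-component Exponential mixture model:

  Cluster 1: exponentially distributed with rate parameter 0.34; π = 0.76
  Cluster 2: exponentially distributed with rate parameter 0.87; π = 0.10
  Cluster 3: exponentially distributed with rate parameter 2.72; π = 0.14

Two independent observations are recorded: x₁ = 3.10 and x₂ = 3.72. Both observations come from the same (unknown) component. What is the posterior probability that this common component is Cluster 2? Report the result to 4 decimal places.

The responsibility of component k is π_k f_k(x) divided by Σ_j π_j f_j(x).
Since both observations come from the same component, the likelihood for component k is f_k(x₁)·f_k(x₂).
  f_1 = [0.118504] × [0.0959806] = 0.0113741
  f_2 = [0.0586445] × [0.0341955] = 0.00200538
  f_3 = [0.000592377] × [0.000109699] = 6.49833e-08
Unnormalised posteriors:
  π_1·f_1 = 0.76 × 0.0113741 = 0.00864429
  π_2·f_2 = 0.10 × 0.00200538 = 0.000200538
  π_3·f_3 = 0.14 × 6.49833e-08 = 9.09766e-09
Normaliser: 0.00864429 + 0.000200538 + 9.09766e-09 = 0.00884484
P(Cluster 2 | x₁,x₂) ≈ 0.0227

0.0227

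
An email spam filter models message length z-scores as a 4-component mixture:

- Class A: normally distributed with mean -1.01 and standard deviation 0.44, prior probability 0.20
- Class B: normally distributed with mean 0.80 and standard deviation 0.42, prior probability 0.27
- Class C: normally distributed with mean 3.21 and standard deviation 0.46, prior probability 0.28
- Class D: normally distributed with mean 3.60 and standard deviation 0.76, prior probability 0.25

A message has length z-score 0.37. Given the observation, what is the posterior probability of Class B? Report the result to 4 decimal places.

By Bayes' theorem, P(k | x) = w_k f_k(x) / Σ_j w_j f_j(x).
Component likelihoods at x = 0.37:
  L_A = (1/(0.44·√(2π)))·exp(−(0.37−-1.01)²/(2·0.44²)) = 0.906687·exp(-4.91839) = 0.0066287
  L_B = (1/(0.42·√(2π)))·exp(−(0.37−0.80)²/(2·0.42²)) = 0.949863·exp(-0.52409) = 0.562406
  L_C = (1/(0.46·√(2π)))·exp(−(0.37−3.21)²/(2·0.46²)) = 0.867266·exp(-19.05860) = 4.58255e-09
  L_D = (1/(0.76·√(2π)))·exp(−(0.37−3.60)²/(2·0.76²)) = 0.524924·exp(-9.03125) = 6.27877e-05
Prior × likelihood for each component:
  w_A·L_A = 0.20 × 0.0066287 = 0.00132574
  w_B·L_B = 0.27 × 0.562406 = 0.15185
  w_C·L_C = 0.28 × 4.58255e-09 = 1.28311e-09
  w_D·L_D = 0.25 × 6.27877e-05 = 1.56969e-05
Sum: 0.00132574 + 0.15185 + 1.28311e-09 + 1.56969e-05 = 0.153191
So the posterior for Class B is 0.15185 / 0.153191 ≈ 0.9912.

0.9912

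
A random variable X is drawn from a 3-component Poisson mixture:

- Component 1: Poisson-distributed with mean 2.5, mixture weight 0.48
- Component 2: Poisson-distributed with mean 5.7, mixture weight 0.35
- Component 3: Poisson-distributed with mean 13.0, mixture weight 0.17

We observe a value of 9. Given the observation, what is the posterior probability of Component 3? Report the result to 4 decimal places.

0.3494

The responsibility of component k is π_k f_k(x) divided by Σ_j π_j f_j(x).
Poisson probabilities:
  p_1 = e^(−2.5)·2.5^9/9! = 0.000862901
  p_2 = e^(−5.7)·5.7^9/9! = 0.0585642
  p_3 = e^(−13.0)·13.0^9/9! = 0.066054
Multiply by the mixture weights:
  π_1·p_1 = 0.48 × 0.000862901 = 0.000414192
  π_2·p_2 = 0.35 × 0.0585642 = 0.0204975
  π_3·p_3 = 0.17 × 0.066054 = 0.0112292
Normaliser: 0.000414192 + 0.0204975 + 0.0112292 = 0.0321408
So the posterior for Component 3 is 0.0112292 / 0.0321408 ≈ 0.3494.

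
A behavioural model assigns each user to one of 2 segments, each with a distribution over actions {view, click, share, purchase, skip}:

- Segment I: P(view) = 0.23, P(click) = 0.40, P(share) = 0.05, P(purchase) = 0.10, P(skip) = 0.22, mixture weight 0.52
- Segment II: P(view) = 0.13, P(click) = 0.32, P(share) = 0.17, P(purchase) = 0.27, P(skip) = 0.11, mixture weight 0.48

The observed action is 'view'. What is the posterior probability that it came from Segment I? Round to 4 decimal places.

Apply Bayes' rule: the posterior for each component is proportional to its prior times its likelihood at x.
Component likelihoods at x = 'view':
  f_I = P(view | comp) = 0.23
  f_II = P(view | comp) = 0.13
Unnormalised posteriors:
  w_I·f_I = 0.52 × 0.23 = 0.1196
  w_II·f_II = 0.48 × 0.13 = 0.0624
Denominator: 0.1196 + 0.0624 = 0.182
So the posterior for Segment I is 0.1196 / 0.182 ≈ 0.6571.

0.6571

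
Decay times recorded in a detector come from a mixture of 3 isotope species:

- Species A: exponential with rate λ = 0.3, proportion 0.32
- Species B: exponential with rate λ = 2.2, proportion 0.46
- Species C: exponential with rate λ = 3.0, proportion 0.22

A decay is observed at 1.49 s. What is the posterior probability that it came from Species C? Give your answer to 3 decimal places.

0.071

Posterior ∝ prior × likelihood, so P(k | x) ∝ P(Z=k) f_k(x); normalise over all components.
Component likelihoods at x = 1.49 s:
  p_A = 0.3·e^(−0.3·1.49) = 0.3·e^(−0.4470) = 0.191863
  p_B = 2.2·e^(−2.2·1.49) = 2.2·e^(−3.2780) = 0.0829479
  p_C = 3.0·e^(−3.0·1.49) = 3.0·e^(−4.4700) = 0.0343419
Prior × likelihood for each component:
  P(Z=A)·p_A = 0.32 × 0.191863 = 0.0613962
  P(Z=B)·p_B = 0.46 × 0.0829479 = 0.038156
  P(Z=C)·p_C = 0.22 × 0.0343419 = 0.00755523
Sum: 0.0613962 + 0.038156 + 0.00755523 = 0.107107
P(Species C | data) ≈ 0.071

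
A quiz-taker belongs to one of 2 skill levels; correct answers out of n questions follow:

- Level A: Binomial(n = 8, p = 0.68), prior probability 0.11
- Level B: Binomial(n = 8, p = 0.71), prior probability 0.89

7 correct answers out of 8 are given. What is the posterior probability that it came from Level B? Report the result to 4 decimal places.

0.9084

By Bayes' theorem, P(k | x) = w_k f_k(x) / Σ_j w_j f_j(x).
Evaluate each component's likelihood at the observed value:
  L_A = C(8,7)·0.68^7·0.32^1 = 8·0.0672299·0.32 = 0.172109
  L_B = C(8,7)·0.71^7·0.29^1 = 8·0.0909512·0.29 = 0.211007
Unnormalised posteriors:
  w_A·L_A = 0.11 × 0.172109 = 0.0189319
  w_B·L_B = 0.89 × 0.211007 = 0.187796
Normaliser: 0.0189319 + 0.187796 = 0.206728
P(Level B | the observation) ≈ 0.9084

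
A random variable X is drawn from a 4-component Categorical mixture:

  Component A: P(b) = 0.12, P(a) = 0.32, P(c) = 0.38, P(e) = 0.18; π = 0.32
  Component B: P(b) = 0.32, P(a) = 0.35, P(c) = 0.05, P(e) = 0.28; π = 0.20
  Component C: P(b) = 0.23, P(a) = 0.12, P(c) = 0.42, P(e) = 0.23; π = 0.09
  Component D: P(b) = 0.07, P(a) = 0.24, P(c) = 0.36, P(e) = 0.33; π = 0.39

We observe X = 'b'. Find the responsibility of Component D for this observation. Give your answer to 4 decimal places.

0.1815

By Bayes' theorem, P(k | x) = w_k f_k(x) / Σ_j w_j f_j(x).
Categorical probabilities:
  f_A = 0.12
  f_B = 0.32
  f_C = 0.23
  f_D = 0.07
Weight by the priors:
  w_A·f_A = 0.32 × 0.12 = 0.0384
  w_B·f_B = 0.20 × 0.32 = 0.064
  w_C·f_C = 0.09 × 0.23 = 0.0207
  w_D·f_D = 0.39 × 0.07 = 0.0273
Sum: 0.0384 + 0.064 + 0.0207 + 0.0273 = 0.1504
P(Component D | 'b') ≈ 0.1815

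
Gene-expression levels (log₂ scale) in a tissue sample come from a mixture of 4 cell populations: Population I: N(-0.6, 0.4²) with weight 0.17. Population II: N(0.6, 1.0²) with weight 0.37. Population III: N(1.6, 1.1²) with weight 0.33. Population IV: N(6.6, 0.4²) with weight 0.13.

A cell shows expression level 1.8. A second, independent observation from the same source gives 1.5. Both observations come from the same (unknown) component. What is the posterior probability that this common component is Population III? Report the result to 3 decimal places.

0.690

By Bayes' theorem, P(k | x) = w_k f_k(x) / Σ_j w_j f_j(x).
Since both observations come from the same component, the likelihood for component k is f_k(x₁)·f_k(x₂).
  L_I = [(1/(0.4·√(2π)))·exp(−(1.8−-0.6)²/(2·0.4²)) = 0.997356·exp(-18.00000) = 1.51897e-08] × [1.03212e-06] = 1.56776e-14
  L_II = [(1/(1.0·√(2π)))·exp(−(1.8−0.6)²/(2·1.0²)) = 0.398942·exp(-0.72000) = 0.194186] × [0.266085] = 0.05167
  L_III = [(1/(1.1·√(2π)))·exp(−(1.8−1.6)²/(2·1.1²)) = 0.362675·exp(-0.01653) = 0.356729] × [0.361179] = 0.128843
  L_IV = [(1/(0.4·√(2π)))·exp(−(1.8−6.6)²/(2·0.4²)) = 0.997356·exp(-72.00000) = 5.36596e-32] × [4.99864e-36] = 2.68225e-67
Unnormalised posteriors:
  w_I·L_I = 0.17 × 1.56776e-14 = 2.66519e-15
  w_II·L_II = 0.37 × 0.05167 = 0.0191179
  w_III·L_III = 0.33 × 0.128843 = 0.0425183
  w_IV·L_IV = 0.13 × 2.68225e-67 = 3.48692e-68
Normaliser: 2.66519e-15 + 0.0191179 + 0.0425183 + 3.48692e-68 = 0.0616362
P(Population III | x₁, x₂) = 0.0425183 / 0.0616362 ≈ 0.690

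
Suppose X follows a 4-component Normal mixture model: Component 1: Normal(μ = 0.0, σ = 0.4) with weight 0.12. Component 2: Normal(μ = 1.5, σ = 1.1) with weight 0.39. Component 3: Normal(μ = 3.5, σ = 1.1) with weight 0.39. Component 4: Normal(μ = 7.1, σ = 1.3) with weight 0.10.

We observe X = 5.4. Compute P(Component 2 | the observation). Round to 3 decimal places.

By Bayes' theorem, P(k | x) = π_k f_k(x) / Σ_j π_j f_j(x).
Normal densities:
  L_1 = 2.65317e-40
  L_2 = 0.000675963
  L_3 = 0.0815952
  L_4 = 0.130506
Prior × likelihood for each component:
  π_1·L_1 = 0.12 × 2.65317e-40 = 3.18381e-41
  π_2·L_2 = 0.39 × 0.000675963 = 0.000263625
  π_3·L_3 = 0.39 × 0.0815952 = 0.0318221
  π_4·L_4 = 0.10 × 0.130506 = 0.0130506
Marginal: 3.18381e-41 + 0.000263625 + 0.0318221 + 0.0130506 = 0.0451364
P(Component 2 | 5.4) = 0.000263625 / 0.0451364 ≈ 0.006

0.006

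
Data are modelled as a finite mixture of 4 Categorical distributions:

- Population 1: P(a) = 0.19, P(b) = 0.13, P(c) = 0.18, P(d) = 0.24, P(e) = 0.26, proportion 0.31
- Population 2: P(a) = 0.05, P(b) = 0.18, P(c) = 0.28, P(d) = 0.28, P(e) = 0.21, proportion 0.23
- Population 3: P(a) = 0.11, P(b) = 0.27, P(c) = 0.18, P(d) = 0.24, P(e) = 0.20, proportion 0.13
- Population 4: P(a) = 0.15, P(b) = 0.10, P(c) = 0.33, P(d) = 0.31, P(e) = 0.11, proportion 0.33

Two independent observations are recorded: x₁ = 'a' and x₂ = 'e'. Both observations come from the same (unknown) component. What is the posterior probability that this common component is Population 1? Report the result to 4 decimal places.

The responsibility of component k is π_k f_k(x) divided by Σ_j π_j f_j(x).
Since both observations come from the same component, the likelihood for component k is f_k(x₁)·f_k(x₂).
  L_1 = [0.19] × [0.26] = 0.0494
  L_2 = [0.05] × [0.21] = 0.0105
  L_3 = [0.11] × [0.2] = 0.022
  L_4 = [0.15] × [0.11] = 0.0165
Prior × likelihood for each component:
  π_1·L_1 = 0.31 × 0.0494 = 0.015314
  π_2·L_2 = 0.23 × 0.0105 = 0.002415
  π_3·L_3 = 0.13 × 0.022 = 0.00286
  π_4·L_4 = 0.33 × 0.0165 = 0.005445
Denominator: 0.015314 + 0.002415 + 0.00286 + 0.005445 = 0.026034
So the posterior for Population 1 is 0.015314 / 0.026034 ≈ 0.5882.

0.5882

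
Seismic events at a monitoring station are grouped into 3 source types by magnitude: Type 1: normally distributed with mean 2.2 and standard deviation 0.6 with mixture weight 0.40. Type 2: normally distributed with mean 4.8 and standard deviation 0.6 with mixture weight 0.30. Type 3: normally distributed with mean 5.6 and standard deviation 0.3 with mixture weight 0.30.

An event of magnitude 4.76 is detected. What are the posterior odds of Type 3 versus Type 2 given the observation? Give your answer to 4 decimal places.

0.0398

Posterior odds = (π_i f_i(x)) / (π_j f_j(x)); the normalising sum cancels.
Normal densities:
  p_1 = (1/(0.6·√(2π)))·exp(−(4.76−2.2)²/(2·0.6²)) = 0.664904·exp(-9.10222) = 7.40822e-05
  p_2 = (1/(0.6·√(2π)))·exp(−(4.76−4.8)²/(2·0.6²)) = 0.664904·exp(-0.00222) = 0.663428
  p_3 = (1/(0.3·√(2π)))·exp(−(4.76−5.6)²/(2·0.3²)) = 1.329808·exp(-3.92000) = 0.0263848
Posterior odds = (π_3·p_3) / (π_2·p_2) = (0.30·0.0263848) / (0.30·0.663428) = 0.00791545 / 0.199028 ≈ 0.0398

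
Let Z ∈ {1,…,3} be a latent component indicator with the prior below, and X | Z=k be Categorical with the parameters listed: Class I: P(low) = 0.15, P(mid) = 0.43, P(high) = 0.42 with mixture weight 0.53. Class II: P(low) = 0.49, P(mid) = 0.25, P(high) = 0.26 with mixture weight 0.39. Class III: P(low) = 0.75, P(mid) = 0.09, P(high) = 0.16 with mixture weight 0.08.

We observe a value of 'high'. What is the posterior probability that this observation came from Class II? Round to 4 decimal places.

Apply Bayes' rule: the posterior for each component is proportional to its prior times its likelihood at x.
Component likelihoods at x = 'high':
  L_I = P(high | comp) = 0.42
  L_II = P(high | comp) = 0.26
  L_III = P(high | comp) = 0.16
Prior × likelihood for each component:
  π_I·L_I = 0.53 × 0.42 = 0.2226
  π_II·L_II = 0.39 × 0.26 = 0.1014
  π_III·L_III = 0.08 × 0.16 = 0.0128
Marginal: 0.2226 + 0.1014 + 0.0128 = 0.3368
P(Class II | the observation) = 0.1014 / 0.3368 ≈ 0.3011

0.3011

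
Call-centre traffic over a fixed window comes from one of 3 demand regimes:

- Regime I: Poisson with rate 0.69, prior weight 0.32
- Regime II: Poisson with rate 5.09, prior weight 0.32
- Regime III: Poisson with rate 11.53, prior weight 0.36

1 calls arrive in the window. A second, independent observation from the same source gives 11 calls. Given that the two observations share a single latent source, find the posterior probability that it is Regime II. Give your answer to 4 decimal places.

0.9503

Posterior ∝ prior × likelihood, so P(k | x) ∝ π_k f_k(x); normalise over all components.
Since both observations come from the same component, the likelihood for component k is f_k(x₁)·f_k(x₂).
  p_I = [e^(−0.69)·0.69^1/1! = 0.346087] × [2.1209e-10] = 7.34018e-11
  p_II = [e^(−5.09)·5.09^1/1! = 0.0313443] × [0.00916602] = 0.000287303
  p_III = [e^(−11.53)·11.53^1/1! = 0.000113348] × [0.11791] = 1.33649e-05
Unnormalised posteriors:
  π_I·p_I = 0.32 × 7.34018e-11 = 2.34886e-11
  π_II·p_II = 0.32 × 0.000287303 = 9.19369e-05
  π_III·p_III = 0.36 × 1.33649e-05 = 4.81136e-06
Evidence: 2.34886e-11 + 9.19369e-05 + 4.81136e-06 = 9.67483e-05
P(Regime II | data) ≈ 0.9503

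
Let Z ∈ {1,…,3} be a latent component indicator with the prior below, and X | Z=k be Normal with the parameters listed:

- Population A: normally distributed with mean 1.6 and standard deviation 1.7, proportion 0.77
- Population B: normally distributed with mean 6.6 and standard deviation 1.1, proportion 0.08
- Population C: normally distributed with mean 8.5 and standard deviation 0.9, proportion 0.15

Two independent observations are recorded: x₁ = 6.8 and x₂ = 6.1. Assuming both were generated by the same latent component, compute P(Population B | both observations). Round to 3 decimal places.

0.984

Posterior ∝ prior × likelihood, so P(k | x) ∝ π_k f_k(x); normalise over all components.
Since both observations come from the same component, the likelihood for component k is f_k(x₁)·f_k(x₂).
  f_A = [0.00218145] × [0.007062] = 1.54054e-05
  f_B = [0.356729] × [0.327079] = 0.116679
  f_C = [0.0744574] × [0.0126622] = 0.000942795
Weight by the priors:
  π_A·f_A = 0.77 × 1.54054e-05 = 1.18621e-05
  π_B·f_B = 0.08 × 0.116679 = 0.00933429
  π_C·f_C = 0.15 × 0.000942795 = 0.000141419
Normaliser: 1.18621e-05 + 0.00933429 + 0.000141419 = 0.00948757
P(Population B | data) ≈ 0.984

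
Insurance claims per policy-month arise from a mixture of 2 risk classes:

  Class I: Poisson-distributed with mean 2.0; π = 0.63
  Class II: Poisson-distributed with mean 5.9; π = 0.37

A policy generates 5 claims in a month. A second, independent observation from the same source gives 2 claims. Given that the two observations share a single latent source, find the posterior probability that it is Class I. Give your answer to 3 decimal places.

0.681

By Bayes' theorem, P(k | x) = π_k f_k(x) / Σ_j π_j f_j(x).
Since both observations come from the same component, the likelihood for component k is f_k(x₁)·f_k(x₂).
  f_I = [0.0360894] × [0.270671] = 0.00976834
  f_II = [0.163208] × [0.04768] = 0.00778176
Weight by the priors:
  π_I·f_I = 0.63 × 0.00976834 = 0.00615405
  π_II·f_II = 0.37 × 0.00778176 = 0.00287925
Sum: 0.00615405 + 0.00287925 = 0.00903331
P(Class I | x₁, x₂) ≈ 0.681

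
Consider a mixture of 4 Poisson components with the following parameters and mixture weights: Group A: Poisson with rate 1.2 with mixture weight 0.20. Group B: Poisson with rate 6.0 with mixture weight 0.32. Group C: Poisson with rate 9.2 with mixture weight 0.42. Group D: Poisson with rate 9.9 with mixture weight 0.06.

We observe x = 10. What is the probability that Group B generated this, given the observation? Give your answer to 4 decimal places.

0.1848

Posterior ∝ prior × likelihood, so P(k | x) ∝ P(Z=k) f_k(x); normalise over all components.
Poisson probabilities:
  p_A = e^(−1.2)·1.2^10/10! = 5.13921e-07
  p_B = e^(−6.0)·6.0^10/10! = 0.0413031
  p_C = e^(−9.2)·9.2^10/10! = 0.12095
  p_D = e^(−9.9)·9.9^10/10! = 0.125047
Unnormalised posteriors:
  P(Z=A)·p_A = 0.20 × 5.13921e-07 = 1.02784e-07
  P(Z=B)·p_B = 0.32 × 0.0413031 = 0.013217
  P(Z=C)·p_C = 0.42 × 0.12095 = 0.050799
  P(Z=D)·p_D = 0.06 × 0.125047 = 0.00750282
Normaliser: 1.02784e-07 + 0.013217 + 0.050799 + 0.00750282 = 0.0715189
So the posterior for Group B is 0.013217 / 0.0715189 ≈ 0.1848.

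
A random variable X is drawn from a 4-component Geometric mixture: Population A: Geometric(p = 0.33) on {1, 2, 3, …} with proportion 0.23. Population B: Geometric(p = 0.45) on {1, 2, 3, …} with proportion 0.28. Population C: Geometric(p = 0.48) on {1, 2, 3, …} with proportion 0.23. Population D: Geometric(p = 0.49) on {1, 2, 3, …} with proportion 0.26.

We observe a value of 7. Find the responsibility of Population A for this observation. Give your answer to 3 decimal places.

The responsibility of component k is w_k f_k(x) divided by Σ_j w_j f_j(x).
Geometric probabilities:
  f_A = 0.33·(1−0.33)^6 = 0.33·0.0904584 = 0.0298513
  f_B = 0.45·(1−0.45)^6 = 0.45·0.0276806 = 0.0124563
  f_C = 0.48·(1−0.48)^6 = 0.48·0.0197706 = 0.00948989
  f_D = 0.49·(1−0.49)^6 = 0.49·0.0175963 = 0.00862218
Weight by the priors:
  w_A·f_A = 0.23 × 0.0298513 = 0.00686579
  w_B·f_B = 0.28 × 0.0124563 = 0.00348776
  w_C·f_C = 0.23 × 0.00948989 = 0.00218268
  w_D·f_D = 0.26 × 0.00862218 = 0.00224177
Marginal: 0.00686579 + 0.00348776 + 0.00218268 + 0.00224177 = 0.014778
P(Population A | the observation) = 0.00686579 / 0.014778 ≈ 0.465

0.465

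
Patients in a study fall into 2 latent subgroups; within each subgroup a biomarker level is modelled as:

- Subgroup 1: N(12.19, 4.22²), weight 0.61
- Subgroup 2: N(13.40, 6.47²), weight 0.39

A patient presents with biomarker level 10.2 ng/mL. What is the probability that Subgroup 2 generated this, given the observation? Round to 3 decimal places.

0.292

The responsibility of component k is π_k f_k(x) divided by Σ_j π_j f_j(x).
Normal densities:
  f_1 = 0.0845882
  f_2 = 0.0545616
Multiply by the mixture weights:
  π_1·f_1 = 0.61 × 0.0845882 = 0.0515988
  π_2·f_2 = 0.39 × 0.0545616 = 0.021279
Normaliser: 0.0515988 + 0.021279 = 0.0728779
P(Subgroup 2 | 10.2 ng/mL) = 0.021279 / 0.0728779 ≈ 0.292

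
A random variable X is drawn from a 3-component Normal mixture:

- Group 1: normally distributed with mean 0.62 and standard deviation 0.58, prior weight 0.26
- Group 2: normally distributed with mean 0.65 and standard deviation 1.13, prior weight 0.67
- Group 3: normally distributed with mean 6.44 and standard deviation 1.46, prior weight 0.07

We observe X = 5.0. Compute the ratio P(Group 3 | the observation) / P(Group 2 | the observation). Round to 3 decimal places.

The posterior odds equal the prior odds times the likelihood ratio: (π_i/π_j)·(f_i(x)/f_j(x)).
Normal densities:
  f_1 = (1/(0.58·√(2π)))·exp(−(5.0−0.62)²/(2·0.58²)) = 0.687832·exp(-28.51427) = 2.84376e-13
  f_2 = (1/(1.13·√(2π)))·exp(−(5.0−0.65)²/(2·1.13²)) = 0.353046·exp(-7.40955) = 0.00021375
  f_3 = (1/(1.46·√(2π)))·exp(−(5.0−6.44)²/(2·1.46²)) = 0.273248·exp(-0.48640) = 0.168004
0.0117602 / 0.000143213 ≈ 82.117

82.117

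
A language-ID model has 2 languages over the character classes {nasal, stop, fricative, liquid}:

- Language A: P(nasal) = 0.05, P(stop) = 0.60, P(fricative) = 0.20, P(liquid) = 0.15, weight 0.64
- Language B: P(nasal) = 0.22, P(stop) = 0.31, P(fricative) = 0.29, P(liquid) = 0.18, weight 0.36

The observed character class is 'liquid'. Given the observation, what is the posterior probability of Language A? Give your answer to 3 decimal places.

By Bayes' theorem, P(k | x) = π_k f_k(x) / Σ_j π_j f_j(x).
Categorical probabilities:
  f_A = 0.15
  f_B = 0.18
Unnormalised posteriors:
  π_A·f_A = 0.64 × 0.15 = 0.096
  π_B·f_B = 0.36 × 0.18 = 0.0648
Evidence: 0.096 + 0.0648 = 0.1608
So the posterior for Language A is 0.096 / 0.1608 ≈ 0.597.

0.597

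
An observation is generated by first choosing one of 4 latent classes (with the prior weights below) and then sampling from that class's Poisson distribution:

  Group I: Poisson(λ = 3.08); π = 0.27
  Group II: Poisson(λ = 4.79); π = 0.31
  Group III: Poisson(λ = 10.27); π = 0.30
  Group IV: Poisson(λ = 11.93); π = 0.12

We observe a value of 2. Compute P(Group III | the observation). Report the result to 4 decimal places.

By Bayes' theorem, P(k | x) = w_k f_k(x) / Σ_j w_j f_j(x).
Poisson probabilities:
  f_I = 0.217994
  f_II = 0.0953609
  f_III = 0.00182771
  f_IV = 0.00046894
Multiply by the mixture weights:
  w_I·f_I = 0.27 × 0.217994 = 0.0588584
  w_II·f_II = 0.31 × 0.0953609 = 0.0295619
  w_III·f_III = 0.30 × 0.00182771 = 0.000548312
  w_IV·f_IV = 0.12 × 0.00046894 = 5.62729e-05
Normaliser: 0.0588584 + 0.0295619 + 0.000548312 + 5.62729e-05 = 0.0890248
Responsibility of Group III: 0.000548312 / 0.0890248 ≈ 0.0062

0.0062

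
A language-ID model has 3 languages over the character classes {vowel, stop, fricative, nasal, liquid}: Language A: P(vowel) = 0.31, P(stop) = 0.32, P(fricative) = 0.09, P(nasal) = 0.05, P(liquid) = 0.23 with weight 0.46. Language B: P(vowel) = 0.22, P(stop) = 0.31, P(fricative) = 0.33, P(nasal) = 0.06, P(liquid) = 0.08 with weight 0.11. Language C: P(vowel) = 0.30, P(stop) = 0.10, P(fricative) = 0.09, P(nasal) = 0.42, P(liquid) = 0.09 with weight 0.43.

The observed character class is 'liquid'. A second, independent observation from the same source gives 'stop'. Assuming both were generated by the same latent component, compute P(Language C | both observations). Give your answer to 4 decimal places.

P(component k | x) = P(Z=k)·f_k(x) / marginal(x), where marginal(x) = Σ_j P(Z=j)·f_j(x).
Since both observations come from the same component, the likelihood for component k is f_k(x₁)·f_k(x₂).
  L_A = [0.23] × [0.32] = 0.0736
  L_B = [0.08] × [0.31] = 0.0248
  L_C = [0.09] × [0.1] = 0.009
Multiply by the mixture weights:
  P(Z=A)·L_A = 0.46 × 0.0736 = 0.033856
  P(Z=B)·L_B = 0.11 × 0.0248 = 0.002728
  P(Z=C)·L_C = 0.43 × 0.009 = 0.00387
Sum: 0.033856 + 0.002728 + 0.00387 = 0.040454
Responsibility of Language C: 0.00387 / 0.040454 ≈ 0.0957

0.0957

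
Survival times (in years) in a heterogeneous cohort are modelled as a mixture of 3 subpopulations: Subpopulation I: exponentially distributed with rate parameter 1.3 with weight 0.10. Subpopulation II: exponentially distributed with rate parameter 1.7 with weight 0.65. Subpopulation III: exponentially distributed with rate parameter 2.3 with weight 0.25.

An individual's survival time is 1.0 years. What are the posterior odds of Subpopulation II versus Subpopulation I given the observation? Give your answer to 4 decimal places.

5.6977

The posterior odds equal the prior odds times the likelihood ratio: (π_i/π_j)·(f_i(x)/f_j(x)).
Evaluate each component's likelihood at the observed value:
  f_I = 1.3·e^(−1.3·1.0) = 1.3·e^(−1.3000) = 0.354291
  f_II = 1.7·e^(−1.7·1.0) = 1.7·e^(−1.7000) = 0.310562
  f_III = 2.3·e^(−2.3·1.0) = 2.3·e^(−2.3000) = 0.230595
0.201865 / 0.0354291 ≈ 5.6977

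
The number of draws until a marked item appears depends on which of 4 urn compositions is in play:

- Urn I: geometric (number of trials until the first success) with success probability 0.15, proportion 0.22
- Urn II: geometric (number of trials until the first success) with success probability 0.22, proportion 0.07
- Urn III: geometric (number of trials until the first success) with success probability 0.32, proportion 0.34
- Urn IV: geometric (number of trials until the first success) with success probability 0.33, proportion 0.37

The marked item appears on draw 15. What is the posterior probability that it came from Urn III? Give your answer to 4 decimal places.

0.1023

The responsibility of component k is P(Z=k) f_k(x) divided by Σ_j P(Z=j) f_j(x).
Geometric probabilities:
  f_I = 0.0154155
  f_II = 0.00678808
  f_III = 0.00144635
  f_IV = 0.00121216
Weight by the priors:
  P(Z=I)·f_I = 0.22 × 0.0154155 = 0.0033914
  P(Z=II)·f_II = 0.07 × 0.00678808 = 0.000475166
  P(Z=III)·f_III = 0.34 × 0.00144635 = 0.000491761
  P(Z=IV)·f_IV = 0.37 × 0.00121216 = 0.0004485
Evidence: 0.0033914 + 0.000475166 + 0.000491761 + 0.0004485 = 0.00480683
P(Urn III | 15) ≈ 0.1023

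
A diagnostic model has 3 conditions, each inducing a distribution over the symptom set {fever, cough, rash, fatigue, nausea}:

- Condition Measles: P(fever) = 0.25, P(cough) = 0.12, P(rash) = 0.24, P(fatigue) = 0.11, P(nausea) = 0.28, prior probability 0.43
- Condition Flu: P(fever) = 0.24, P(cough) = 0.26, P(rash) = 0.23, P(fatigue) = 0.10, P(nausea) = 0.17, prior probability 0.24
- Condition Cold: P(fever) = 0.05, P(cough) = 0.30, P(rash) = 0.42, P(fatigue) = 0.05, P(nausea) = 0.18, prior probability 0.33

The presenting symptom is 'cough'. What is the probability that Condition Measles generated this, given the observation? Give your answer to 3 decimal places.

By Bayes' theorem, P(k | x) = π_k f_k(x) / Σ_j π_j f_j(x).
Categorical probabilities:
  f_Measles = 0.12
  f_Flu = 0.26
  f_Cold = 0.3
Multiply by the mixture weights:
  π_Measles·f_Measles = 0.43 × 0.12 = 0.0516
  π_Flu·f_Flu = 0.24 × 0.26 = 0.0624
  π_Cold·f_Cold = 0.33 × 0.3 = 0.099
Normaliser: 0.0516 + 0.0624 + 0.099 = 0.213
P(Condition Measles | the observation) = 0.0516 / 0.213 ≈ 0.242

0.242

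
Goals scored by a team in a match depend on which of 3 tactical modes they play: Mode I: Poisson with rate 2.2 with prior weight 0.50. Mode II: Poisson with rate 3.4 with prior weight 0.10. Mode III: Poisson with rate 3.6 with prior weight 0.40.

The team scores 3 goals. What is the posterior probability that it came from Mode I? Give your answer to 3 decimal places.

0.479

Posterior ∝ prior × likelihood, so P(k | x) ∝ P(Z=k) f_k(x); normalise over all components.
Poisson probabilities:
  p_I = e^(−2.2)·2.2^3/3! = 0.196639
  p_II = e^(−3.4)·3.4^3/3! = 0.218617
  p_III = e^(−3.6)·3.6^3/3! = 0.212469
Unnormalised posteriors:
  P(Z=I)·p_I = 0.50 × 0.196639 = 0.0983193
  P(Z=II)·p_II = 0.10 × 0.218617 = 0.0218617
  P(Z=III)·p_III = 0.40 × 0.212469 = 0.0849877
Sum: 0.0983193 + 0.0218617 + 0.0849877 = 0.205169
P(Mode I | data) = 0.0983193 / 0.205169 ≈ 0.479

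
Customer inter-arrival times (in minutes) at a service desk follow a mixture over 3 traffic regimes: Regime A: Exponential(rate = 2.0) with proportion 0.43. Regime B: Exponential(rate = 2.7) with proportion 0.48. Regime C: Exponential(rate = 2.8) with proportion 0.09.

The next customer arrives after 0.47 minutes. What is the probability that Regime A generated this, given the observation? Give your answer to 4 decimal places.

0.4375

Posterior ∝ prior × likelihood, so P(k | x) ∝ w_k f_k(x); normalise over all components.
Component likelihoods at x = 0.47 minutes:
  p_A = 2.0·e^(−2.0·0.47) = 2.0·e^(−0.9400) = 0.781256
  p_B = 2.7·e^(−2.7·0.47) = 2.7·e^(−1.2690) = 0.759004
  p_C = 2.8·e^(−2.8·0.47) = 2.8·e^(−1.3160) = 0.750977
Multiply by the mixture weights:
  w_A·p_A = 0.43 × 0.781256 = 0.33594
  w_B·p_B = 0.48 × 0.759004 = 0.364322
  w_C·p_C = 0.09 × 0.750977 = 0.0675879
Evidence: 0.33594 + 0.364322 + 0.0675879 = 0.76785
P(Regime A | data) = 0.33594 / 0.76785 ≈ 0.4375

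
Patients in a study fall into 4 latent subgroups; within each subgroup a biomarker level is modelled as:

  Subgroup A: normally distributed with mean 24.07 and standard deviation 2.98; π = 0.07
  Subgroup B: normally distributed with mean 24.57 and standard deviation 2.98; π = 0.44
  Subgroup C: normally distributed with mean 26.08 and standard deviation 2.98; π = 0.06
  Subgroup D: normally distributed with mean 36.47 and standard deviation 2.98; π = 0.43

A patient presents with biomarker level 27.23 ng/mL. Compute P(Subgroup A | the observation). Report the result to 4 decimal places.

0.1011

The responsibility of component k is π_k f_k(x) divided by Σ_j π_j f_j(x).
Evaluate each component's likelihood at the observed value:
  L_A = (1/(2.98·√(2π)))·exp(−(27.23−24.07)²/(2·2.98²)) = 0.133873·exp(-0.56223) = 0.0762995
  L_B = (1/(2.98·√(2π)))·exp(−(27.23−24.57)²/(2·2.98²)) = 0.133873·exp(-0.39838) = 0.0898831
  L_C = (1/(2.98·√(2π)))·exp(−(27.23−26.08)²/(2·2.98²)) = 0.133873·exp(-0.07446) = 0.124267
  L_D = (1/(2.98·√(2π)))·exp(−(27.23−36.47)²/(2·2.98²)) = 0.133873·exp(-4.80708) = 0.00109397
Multiply by the mixture weights:
  π_A·L_A = 0.07 × 0.0762995 = 0.00534097
  π_B·L_B = 0.44 × 0.0898831 = 0.0395486
  π_C·L_C = 0.06 × 0.124267 = 0.00745601
  π_D·L_D = 0.43 × 0.00109397 = 0.000470407
Denominator: 0.00534097 + 0.0395486 + 0.00745601 + 0.000470407 = 0.052816
P(Subgroup A | x) ≈ 0.1011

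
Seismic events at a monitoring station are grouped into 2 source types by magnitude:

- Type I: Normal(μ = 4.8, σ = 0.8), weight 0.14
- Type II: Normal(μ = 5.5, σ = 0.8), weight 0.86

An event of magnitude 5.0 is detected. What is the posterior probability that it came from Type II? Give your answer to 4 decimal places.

P(component k | x) = P(Z=k)·f_k(x) / marginal(x), where marginal(x) = Σ_j P(Z=j)·f_j(x).
Normal densities:
  p_I = (1/(0.8·√(2π)))·exp(−(5.0−4.8)²/(2·0.8²)) = 0.498678·exp(-0.03125) = 0.483335
  p_II = (1/(0.8·√(2π)))·exp(−(5.0−5.5)²/(2·0.8²)) = 0.498678·exp(-0.19531) = 0.410201
Unnormalised posteriors:
  P(Z=I)·p_I = 0.14 × 0.483335 = 0.0676669
  P(Z=II)·p_II = 0.86 × 0.410201 = 0.352773
Denominator: 0.0676669 + 0.352773 = 0.42044
P(Type II | data) ≈ 0.8391

0.8391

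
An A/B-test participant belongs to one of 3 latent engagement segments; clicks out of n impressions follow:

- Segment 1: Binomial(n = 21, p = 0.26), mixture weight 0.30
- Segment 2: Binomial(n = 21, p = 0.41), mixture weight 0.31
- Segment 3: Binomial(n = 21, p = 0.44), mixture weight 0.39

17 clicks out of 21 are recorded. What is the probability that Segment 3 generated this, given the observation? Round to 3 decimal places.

0.772

By Bayes' theorem, P(k | x) = π_k f_k(x) / Σ_j π_j f_j(x).
Binomial probabilities:
  f_1 = 2.03488e-07
  f_2 = 0.000189582
  f_3 = 0.000511107
Prior × likelihood for each component:
  π_1·f_1 = 0.30 × 2.03488e-07 = 6.10463e-08
  π_2·f_2 = 0.31 × 0.000189582 = 5.87705e-05
  π_3·f_3 = 0.39 × 0.000511107 = 0.000199332
Sum: 6.10463e-08 + 5.87705e-05 + 0.000199332 = 0.000258163
Responsibility of Segment 3: 0.000199332 / 0.000258163 ≈ 0.772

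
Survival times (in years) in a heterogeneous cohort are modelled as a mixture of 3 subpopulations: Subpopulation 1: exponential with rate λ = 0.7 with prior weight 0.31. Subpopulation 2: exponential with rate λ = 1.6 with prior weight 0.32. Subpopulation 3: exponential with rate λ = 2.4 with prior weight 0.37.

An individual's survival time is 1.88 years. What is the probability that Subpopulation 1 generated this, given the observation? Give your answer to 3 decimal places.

By Bayes' theorem, P(k | x) = π_k f_k(x) / Σ_j π_j f_j(x).
Evaluate each component's likelihood at the observed value:
  f_1 = 0.187744
  f_2 = 0.0790246
  f_3 = 0.0263436
Prior × likelihood for each component:
  π_1·f_1 = 0.31 × 0.187744 = 0.0582007
  π_2·f_2 = 0.32 × 0.0790246 = 0.0252879
  π_3·f_3 = 0.37 × 0.0263436 = 0.00974712
Evidence: 0.0582007 + 0.0252879 + 0.00974712 = 0.0932357
P(Subpopulation 1 | 1.88 years) ≈ 0.624

0.624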